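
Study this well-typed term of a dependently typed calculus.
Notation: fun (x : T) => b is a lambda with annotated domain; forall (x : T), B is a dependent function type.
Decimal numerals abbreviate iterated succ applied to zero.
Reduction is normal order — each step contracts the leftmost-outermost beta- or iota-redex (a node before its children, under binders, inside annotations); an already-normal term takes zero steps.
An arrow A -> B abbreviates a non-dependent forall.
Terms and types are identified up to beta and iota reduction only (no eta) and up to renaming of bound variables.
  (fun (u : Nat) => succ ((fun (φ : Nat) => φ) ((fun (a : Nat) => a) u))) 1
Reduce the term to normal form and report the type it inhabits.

normal form:
  2
type:
  Nat
observation: normalization takes exactly 3 steps under the normal-order strategy.


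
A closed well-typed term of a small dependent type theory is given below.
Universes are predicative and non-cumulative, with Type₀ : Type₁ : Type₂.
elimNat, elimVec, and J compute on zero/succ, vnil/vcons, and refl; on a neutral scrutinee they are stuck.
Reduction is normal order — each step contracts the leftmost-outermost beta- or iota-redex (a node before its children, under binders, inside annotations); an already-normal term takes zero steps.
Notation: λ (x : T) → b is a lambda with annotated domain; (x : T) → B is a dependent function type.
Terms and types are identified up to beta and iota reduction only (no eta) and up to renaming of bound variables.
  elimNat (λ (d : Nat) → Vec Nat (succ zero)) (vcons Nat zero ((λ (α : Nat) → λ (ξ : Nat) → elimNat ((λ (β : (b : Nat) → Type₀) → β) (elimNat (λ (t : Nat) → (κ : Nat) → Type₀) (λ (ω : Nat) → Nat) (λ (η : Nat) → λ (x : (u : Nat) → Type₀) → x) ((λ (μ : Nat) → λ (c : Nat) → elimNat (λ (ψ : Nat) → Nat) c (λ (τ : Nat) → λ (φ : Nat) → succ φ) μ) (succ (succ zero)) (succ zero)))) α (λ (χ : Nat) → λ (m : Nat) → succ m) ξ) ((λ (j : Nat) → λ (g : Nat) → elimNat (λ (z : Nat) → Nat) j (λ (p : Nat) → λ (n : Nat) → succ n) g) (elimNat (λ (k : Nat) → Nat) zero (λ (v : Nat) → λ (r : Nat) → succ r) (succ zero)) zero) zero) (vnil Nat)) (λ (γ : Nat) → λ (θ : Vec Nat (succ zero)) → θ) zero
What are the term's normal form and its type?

normal form:
  vcons Nat zero (succ zero) (vnil Nat)
the term's type:
  Vec Nat (succ zero)


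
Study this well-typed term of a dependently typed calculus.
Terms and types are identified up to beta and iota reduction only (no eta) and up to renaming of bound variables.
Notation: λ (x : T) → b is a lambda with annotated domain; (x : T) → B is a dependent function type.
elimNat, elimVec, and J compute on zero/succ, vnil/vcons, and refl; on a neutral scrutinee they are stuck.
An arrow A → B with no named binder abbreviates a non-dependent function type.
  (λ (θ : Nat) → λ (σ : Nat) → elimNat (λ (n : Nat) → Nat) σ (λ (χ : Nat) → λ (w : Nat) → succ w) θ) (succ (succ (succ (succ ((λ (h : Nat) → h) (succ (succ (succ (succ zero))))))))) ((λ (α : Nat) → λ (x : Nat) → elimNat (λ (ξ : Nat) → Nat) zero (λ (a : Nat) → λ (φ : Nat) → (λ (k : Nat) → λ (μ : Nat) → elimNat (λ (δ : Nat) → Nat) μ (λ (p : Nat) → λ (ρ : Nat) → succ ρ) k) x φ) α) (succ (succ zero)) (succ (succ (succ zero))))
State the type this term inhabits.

inferred type:
  Nat


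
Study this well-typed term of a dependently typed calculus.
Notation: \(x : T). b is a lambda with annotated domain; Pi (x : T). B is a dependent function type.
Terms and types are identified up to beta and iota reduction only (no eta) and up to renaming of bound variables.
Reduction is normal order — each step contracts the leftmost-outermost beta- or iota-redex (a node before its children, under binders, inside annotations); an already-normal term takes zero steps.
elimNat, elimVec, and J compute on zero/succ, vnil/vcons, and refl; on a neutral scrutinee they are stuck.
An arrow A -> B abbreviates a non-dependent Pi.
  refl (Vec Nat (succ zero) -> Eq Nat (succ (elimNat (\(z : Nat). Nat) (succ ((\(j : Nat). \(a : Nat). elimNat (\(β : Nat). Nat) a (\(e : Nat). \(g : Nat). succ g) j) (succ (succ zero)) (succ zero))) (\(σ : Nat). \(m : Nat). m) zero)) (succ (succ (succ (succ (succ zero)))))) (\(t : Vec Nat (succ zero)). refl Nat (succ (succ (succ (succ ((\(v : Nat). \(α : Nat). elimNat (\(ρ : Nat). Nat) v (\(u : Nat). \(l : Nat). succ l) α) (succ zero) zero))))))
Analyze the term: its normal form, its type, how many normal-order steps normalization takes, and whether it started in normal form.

normal form:
  refl (Vec Nat (succ zero) -> Eq Nat (succ (succ (succ (succ (succ zero))))) (succ (succ (succ (succ (succ zero)))))) (\(z : Vec Nat (succ zero)). refl Nat (succ (succ (succ (succ (succ zero))))))
inferred type:
  Eq (Vec Nat (succ zero) -> Eq Nat (succ (succ (succ (succ (succ zero))))) (succ (succ (succ (succ (succ zero)))))) (\(z : Vec Nat (succ zero)). refl Nat (succ (succ (succ (succ (succ zero)))))) (\(j : Vec Nat (succ zero)). refl Nat (succ (succ (succ (succ (succ zero))))))
steps to reach normal form (normal order): 13
started in normal form: no
first redex: an elimNat iota-redex


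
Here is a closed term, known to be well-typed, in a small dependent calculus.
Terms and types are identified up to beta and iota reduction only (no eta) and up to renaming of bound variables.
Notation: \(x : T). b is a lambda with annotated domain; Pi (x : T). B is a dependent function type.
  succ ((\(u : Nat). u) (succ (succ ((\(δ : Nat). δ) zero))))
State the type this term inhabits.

type:
  Nat


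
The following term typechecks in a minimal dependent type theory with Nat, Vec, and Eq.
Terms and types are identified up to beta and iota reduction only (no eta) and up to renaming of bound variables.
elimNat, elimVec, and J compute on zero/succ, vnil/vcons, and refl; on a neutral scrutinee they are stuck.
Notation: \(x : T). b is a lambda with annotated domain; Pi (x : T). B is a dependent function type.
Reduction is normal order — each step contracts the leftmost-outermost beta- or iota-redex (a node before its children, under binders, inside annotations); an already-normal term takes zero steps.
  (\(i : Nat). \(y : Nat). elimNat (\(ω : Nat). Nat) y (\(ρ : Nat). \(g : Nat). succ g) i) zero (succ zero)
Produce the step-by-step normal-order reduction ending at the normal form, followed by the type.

normal-order reduction:
  (\(i : Nat). \(y : Nat). elimNat (\(ω : Nat). Nat) y (\(ρ : Nat). \(g : Nat). succ g) i) zero (succ zero)
  ~> (\(i : Nat). elimNat (\(y : Nat). Nat) i (\(ω : Nat). \(ρ : Nat). succ ρ) zero) (succ zero)
  ~> elimNat (\(i : Nat). Nat) (succ zero) (\(y : Nat). \(ω : Nat). succ ω) zero
  ~> succ zero
type:
  Nat


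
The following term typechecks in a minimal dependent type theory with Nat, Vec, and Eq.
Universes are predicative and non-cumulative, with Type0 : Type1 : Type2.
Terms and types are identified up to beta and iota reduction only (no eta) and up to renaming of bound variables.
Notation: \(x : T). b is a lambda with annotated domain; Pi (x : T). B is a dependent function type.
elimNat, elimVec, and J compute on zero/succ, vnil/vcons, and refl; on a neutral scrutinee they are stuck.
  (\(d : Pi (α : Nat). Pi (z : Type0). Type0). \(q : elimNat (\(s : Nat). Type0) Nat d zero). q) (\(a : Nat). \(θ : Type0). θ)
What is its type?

inferred type:
  Pi (d : Nat). Nat


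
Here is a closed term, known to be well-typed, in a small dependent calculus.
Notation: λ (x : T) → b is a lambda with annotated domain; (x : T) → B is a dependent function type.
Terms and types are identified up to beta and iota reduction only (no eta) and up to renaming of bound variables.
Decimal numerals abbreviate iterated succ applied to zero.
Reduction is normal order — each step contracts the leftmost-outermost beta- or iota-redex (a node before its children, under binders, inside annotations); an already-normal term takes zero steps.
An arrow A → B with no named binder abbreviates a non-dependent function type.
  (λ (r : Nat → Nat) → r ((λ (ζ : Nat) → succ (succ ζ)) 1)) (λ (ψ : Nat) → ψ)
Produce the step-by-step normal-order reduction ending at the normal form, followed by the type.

normal-order reduction:
  (λ (r : Nat → Nat) → r ((λ (ζ : Nat) → succ (succ ζ)) 1)) (λ (ψ : Nat) → ψ)
  ~> (λ (r : Nat) → r) ((λ (ζ : Nat) → succ (succ ζ)) 1)
  ~> (λ (r : Nat) → succ (succ r)) 1
  ~> 3
type:
  Nat


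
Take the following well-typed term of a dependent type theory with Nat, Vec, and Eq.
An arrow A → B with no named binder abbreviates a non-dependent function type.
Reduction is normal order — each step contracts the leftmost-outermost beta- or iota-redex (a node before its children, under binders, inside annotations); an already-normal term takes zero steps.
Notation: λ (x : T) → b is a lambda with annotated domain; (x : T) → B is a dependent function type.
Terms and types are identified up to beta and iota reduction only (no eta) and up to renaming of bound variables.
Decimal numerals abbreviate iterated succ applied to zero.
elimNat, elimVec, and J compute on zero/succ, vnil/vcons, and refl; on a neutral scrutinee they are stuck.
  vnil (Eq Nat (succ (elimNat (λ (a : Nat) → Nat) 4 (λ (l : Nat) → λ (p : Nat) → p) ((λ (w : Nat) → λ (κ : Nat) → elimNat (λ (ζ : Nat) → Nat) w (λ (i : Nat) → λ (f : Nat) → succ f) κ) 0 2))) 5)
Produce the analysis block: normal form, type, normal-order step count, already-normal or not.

normal form:
  vnil (Eq Nat 5 5)
inferred type:
  Vec (Eq Nat 5 5) 0
steps to reach normal form (normal order): 16
already normal: no
first contracted redex: a beta-redex


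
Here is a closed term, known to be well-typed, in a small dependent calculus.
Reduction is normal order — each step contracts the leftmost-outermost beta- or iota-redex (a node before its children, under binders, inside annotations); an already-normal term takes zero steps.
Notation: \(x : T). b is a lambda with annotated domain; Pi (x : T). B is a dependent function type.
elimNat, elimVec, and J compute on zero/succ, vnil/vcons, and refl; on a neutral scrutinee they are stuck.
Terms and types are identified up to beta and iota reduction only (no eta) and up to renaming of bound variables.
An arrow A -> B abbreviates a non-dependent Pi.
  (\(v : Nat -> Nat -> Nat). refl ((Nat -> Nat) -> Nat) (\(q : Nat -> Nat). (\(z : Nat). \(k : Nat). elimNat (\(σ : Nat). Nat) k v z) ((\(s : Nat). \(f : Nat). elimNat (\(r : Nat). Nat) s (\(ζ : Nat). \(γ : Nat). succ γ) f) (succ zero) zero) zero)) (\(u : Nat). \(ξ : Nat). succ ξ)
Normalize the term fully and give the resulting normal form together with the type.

resulting normal form:
  refl ((Nat -> Nat) -> Nat) (\(v : Nat -> Nat). succ zero)
type:
  Eq ((Nat -> Nat) -> Nat) (\(v : Nat -> Nat). succ zero) (\(q : Nat -> Nat). succ zero)


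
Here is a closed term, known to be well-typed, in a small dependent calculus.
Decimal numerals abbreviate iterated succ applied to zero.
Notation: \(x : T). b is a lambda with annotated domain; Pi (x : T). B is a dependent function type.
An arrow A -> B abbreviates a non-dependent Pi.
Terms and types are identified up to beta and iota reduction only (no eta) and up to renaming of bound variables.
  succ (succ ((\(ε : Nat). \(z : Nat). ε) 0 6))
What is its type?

the term's type:
  Nat


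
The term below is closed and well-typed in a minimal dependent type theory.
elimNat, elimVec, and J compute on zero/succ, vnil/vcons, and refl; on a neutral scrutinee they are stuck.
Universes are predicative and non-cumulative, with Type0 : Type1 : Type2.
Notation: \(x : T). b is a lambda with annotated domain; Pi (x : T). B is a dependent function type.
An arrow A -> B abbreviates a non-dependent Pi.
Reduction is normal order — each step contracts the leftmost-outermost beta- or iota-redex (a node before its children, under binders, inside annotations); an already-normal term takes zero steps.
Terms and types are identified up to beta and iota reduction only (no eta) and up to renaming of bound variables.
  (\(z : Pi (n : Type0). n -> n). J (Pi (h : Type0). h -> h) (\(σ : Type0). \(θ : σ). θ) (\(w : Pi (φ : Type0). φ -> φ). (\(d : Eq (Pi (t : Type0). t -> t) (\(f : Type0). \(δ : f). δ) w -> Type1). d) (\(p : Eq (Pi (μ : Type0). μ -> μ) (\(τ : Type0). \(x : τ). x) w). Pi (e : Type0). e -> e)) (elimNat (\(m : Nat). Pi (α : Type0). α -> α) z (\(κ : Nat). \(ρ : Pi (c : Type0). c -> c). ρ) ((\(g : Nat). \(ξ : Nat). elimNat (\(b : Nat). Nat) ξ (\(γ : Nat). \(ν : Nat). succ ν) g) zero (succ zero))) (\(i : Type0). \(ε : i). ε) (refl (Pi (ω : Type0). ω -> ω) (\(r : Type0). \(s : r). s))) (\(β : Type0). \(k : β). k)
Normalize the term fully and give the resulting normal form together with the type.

reduced normal form:
  \(z : Type0). \(n : z). n
type:
  Pi (z : Type0). z -> z
observation: contracting a beta-redex first, the term normalizes in 9 steps.


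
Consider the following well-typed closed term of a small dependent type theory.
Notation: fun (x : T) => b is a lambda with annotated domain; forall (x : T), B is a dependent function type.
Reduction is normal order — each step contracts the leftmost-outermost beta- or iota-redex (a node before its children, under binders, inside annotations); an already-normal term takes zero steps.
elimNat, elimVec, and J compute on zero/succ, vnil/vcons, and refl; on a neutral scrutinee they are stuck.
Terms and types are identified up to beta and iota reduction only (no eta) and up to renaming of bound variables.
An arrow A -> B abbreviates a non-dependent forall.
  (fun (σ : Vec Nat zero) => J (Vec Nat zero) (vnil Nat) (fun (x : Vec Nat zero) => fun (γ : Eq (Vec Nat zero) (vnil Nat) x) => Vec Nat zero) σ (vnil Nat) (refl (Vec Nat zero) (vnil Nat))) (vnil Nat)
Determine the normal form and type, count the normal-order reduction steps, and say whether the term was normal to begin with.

reduced normal form:
  vnil Nat
the term's type:
  Vec Nat zero
reduction steps (normal order): 2
already normal: no
first contracted redex: a beta-redex


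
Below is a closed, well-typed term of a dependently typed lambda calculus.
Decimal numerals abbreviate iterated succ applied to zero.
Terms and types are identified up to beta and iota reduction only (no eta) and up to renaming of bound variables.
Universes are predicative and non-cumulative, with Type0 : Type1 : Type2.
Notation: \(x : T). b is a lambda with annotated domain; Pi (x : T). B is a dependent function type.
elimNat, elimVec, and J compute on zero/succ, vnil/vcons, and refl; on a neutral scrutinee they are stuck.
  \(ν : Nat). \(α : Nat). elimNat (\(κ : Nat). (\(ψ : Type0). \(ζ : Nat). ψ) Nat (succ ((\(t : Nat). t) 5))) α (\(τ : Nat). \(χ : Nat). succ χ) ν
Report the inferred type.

type:
  Pi (ν : Nat). Pi (α : Nat). Nat


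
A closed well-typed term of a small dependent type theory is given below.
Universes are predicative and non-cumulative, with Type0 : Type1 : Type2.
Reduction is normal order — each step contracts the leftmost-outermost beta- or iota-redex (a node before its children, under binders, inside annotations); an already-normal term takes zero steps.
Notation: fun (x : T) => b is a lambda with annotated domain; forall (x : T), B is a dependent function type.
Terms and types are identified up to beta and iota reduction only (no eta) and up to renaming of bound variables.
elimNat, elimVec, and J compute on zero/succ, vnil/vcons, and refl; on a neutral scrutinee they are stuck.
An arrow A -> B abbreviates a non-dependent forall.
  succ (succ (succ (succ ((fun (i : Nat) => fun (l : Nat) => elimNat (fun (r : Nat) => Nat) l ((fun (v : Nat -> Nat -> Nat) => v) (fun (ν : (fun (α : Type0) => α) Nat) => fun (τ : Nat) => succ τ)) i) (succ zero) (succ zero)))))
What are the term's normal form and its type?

normal form:
  succ (succ (succ (succ (succ (succ zero)))))
the term's type:
  Nat
observation: the term reaches its normal form after 7 normal-order steps.


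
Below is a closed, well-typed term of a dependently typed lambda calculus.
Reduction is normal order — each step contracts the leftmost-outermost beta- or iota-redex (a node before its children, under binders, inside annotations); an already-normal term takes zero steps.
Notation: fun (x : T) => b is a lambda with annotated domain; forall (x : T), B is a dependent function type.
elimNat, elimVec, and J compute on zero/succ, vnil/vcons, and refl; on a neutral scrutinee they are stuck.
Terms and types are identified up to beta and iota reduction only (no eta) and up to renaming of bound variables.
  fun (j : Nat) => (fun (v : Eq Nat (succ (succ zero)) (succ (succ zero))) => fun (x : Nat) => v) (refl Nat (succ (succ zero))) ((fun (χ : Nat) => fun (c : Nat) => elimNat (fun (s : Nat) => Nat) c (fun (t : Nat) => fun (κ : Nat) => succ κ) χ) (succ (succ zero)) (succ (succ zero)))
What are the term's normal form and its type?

reduced normal form:
  fun (j : Nat) => refl Nat (succ (succ zero))
type:
  forall (j : Nat), Eq Nat (succ (succ zero)) (succ (succ zero))


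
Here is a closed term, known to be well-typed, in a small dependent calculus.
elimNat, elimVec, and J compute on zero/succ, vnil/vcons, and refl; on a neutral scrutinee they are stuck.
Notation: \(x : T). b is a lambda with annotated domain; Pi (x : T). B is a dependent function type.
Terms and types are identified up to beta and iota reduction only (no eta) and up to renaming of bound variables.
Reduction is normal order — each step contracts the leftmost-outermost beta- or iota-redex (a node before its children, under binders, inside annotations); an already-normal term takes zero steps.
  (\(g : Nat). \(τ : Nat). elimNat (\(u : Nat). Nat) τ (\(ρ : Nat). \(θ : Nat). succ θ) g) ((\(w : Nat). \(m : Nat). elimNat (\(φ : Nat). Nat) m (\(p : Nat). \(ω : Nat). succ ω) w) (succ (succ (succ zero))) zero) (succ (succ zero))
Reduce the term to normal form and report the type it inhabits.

normal form:
  succ (succ (succ (succ (succ zero))))
the term's type:
  Nat
observation: the term reaches its normal form after 24 normal-order steps.


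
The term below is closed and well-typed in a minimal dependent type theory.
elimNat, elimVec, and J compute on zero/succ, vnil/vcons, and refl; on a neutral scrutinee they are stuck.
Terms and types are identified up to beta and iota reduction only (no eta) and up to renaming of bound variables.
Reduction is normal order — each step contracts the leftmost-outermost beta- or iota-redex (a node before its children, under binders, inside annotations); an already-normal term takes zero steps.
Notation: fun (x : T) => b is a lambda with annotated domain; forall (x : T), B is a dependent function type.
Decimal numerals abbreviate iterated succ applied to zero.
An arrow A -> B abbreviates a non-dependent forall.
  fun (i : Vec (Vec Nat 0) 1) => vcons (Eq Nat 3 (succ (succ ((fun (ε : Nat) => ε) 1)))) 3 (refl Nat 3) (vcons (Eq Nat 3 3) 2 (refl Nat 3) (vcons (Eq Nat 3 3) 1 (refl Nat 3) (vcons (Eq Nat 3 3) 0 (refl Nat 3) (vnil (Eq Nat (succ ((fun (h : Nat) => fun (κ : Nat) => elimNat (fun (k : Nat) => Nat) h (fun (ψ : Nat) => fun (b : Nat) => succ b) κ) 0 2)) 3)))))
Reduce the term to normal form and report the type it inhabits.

reduced normal form:
  fun (i : Vec (Vec Nat 0) 1) => vcons (Eq Nat 3 3) 3 (refl Nat 3) (vcons (Eq Nat 3 3) 2 (refl Nat 3) (vcons (Eq Nat 3 3) 1 (refl Nat 3) (vcons (Eq Nat 3 3) 0 (refl Nat 3) (vnil (Eq Nat 3 3)))))
inferred type:
  Vec (Vec Nat 0) 1 -> Vec (Eq Nat 3 3) 4
observation: 10 normal-order steps normalize the term, beginning with a beta-redex.


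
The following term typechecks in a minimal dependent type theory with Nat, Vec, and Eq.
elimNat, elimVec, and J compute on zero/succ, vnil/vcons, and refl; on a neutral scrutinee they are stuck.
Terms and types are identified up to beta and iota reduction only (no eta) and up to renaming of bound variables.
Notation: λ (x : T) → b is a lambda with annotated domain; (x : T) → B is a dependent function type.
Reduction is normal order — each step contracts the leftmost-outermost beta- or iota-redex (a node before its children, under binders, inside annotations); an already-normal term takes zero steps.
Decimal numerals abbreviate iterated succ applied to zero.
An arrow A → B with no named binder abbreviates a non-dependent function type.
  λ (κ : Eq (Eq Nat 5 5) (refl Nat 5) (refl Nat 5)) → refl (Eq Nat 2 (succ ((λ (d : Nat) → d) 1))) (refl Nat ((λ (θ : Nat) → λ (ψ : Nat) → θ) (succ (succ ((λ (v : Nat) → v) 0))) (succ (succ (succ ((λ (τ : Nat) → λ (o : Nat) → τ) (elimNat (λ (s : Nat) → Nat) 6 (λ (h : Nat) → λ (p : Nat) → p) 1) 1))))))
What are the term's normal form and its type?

resulting normal form:
  λ (κ : Eq (Eq Nat 5 5) (refl Nat 5) (refl Nat 5)) → refl (Eq Nat 2 2) (refl Nat 2)
the term's type:
  Eq (Eq Nat 5 5) (refl Nat 5) (refl Nat 5) → Eq (Eq Nat 2 2) (refl Nat 2) (refl Nat 2)
observation: the leftmost-outermost redex is a beta-redex, and normalization takes 4 steps.


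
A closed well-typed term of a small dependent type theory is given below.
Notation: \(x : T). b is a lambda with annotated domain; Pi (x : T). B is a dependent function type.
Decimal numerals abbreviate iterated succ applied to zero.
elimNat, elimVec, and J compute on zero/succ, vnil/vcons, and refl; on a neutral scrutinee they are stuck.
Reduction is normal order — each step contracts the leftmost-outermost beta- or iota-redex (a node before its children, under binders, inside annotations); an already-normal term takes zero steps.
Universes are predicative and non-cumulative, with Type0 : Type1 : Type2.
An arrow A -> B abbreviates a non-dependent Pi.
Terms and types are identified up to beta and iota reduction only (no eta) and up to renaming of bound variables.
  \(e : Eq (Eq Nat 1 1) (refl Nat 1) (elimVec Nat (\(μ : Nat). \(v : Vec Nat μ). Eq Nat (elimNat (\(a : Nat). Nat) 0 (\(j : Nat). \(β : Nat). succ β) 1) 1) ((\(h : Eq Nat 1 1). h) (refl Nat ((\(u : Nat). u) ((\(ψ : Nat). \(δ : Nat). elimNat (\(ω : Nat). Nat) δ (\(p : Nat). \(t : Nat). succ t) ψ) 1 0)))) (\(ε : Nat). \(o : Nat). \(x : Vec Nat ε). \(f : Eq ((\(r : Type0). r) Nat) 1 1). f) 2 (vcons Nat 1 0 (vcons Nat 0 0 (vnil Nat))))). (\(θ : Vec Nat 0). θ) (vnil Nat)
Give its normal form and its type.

reduced normal form:
  \(e : Eq (Eq Nat 1 1) (refl Nat 1) (refl Nat 1)). vnil Nat
inferred type:
  Eq (Eq Nat 1 1) (refl Nat 1) (refl Nat 1) -> Vec Nat 0


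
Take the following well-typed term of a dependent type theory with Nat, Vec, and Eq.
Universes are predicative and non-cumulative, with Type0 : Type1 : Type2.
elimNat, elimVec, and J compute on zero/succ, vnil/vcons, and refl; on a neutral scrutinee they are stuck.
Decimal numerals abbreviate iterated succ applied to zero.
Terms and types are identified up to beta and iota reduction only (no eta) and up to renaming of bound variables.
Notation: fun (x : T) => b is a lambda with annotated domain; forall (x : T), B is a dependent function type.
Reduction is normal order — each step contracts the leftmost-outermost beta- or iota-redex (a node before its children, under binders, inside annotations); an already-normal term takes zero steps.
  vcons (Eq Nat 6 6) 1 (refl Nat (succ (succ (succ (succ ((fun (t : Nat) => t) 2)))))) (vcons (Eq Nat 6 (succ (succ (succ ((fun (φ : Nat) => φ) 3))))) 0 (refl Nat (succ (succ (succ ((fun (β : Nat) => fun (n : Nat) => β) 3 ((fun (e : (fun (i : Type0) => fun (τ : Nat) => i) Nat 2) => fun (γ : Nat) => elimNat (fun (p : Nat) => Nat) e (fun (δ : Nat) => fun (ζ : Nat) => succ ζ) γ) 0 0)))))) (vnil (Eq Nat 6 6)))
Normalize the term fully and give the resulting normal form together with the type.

reduced normal form:
  vcons (Eq Nat 6 6) 1 (refl Nat 6) (vcons (Eq Nat 6 6) 0 (refl Nat 6) (vnil (Eq Nat 6 6)))
type:
  Vec (Eq Nat 6 6) 2
observation: 4 normal-order steps separate the term from its normal form.


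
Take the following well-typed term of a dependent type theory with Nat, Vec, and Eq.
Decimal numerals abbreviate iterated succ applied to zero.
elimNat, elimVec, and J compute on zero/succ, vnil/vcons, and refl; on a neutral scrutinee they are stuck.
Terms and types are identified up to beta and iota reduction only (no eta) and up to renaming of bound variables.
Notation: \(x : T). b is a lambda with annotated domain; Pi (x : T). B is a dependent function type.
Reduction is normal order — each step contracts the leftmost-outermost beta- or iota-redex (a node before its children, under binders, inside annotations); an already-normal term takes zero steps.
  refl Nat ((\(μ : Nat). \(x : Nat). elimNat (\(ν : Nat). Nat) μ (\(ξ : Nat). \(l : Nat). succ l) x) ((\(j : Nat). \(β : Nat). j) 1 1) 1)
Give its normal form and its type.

normal form:
  refl Nat 2
type:
  Eq Nat 2 2
observation: the leftmost-outermost redex is a beta-redex, and normalization takes 8 steps.


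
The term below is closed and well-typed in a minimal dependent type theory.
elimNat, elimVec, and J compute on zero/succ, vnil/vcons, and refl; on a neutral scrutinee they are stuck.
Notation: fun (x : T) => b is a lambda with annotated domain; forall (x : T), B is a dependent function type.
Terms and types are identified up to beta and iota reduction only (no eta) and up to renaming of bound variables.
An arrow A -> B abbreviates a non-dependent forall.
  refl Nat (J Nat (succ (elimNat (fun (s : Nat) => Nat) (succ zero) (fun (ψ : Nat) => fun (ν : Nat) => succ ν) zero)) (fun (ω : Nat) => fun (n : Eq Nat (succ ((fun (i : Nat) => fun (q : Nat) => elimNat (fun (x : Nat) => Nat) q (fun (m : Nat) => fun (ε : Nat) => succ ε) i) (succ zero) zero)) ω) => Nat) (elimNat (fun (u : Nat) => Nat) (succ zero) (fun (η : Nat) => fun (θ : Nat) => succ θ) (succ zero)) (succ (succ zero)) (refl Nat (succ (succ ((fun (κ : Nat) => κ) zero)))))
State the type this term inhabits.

type:
  Eq Nat (succ (succ zero)) (succ (succ zero))


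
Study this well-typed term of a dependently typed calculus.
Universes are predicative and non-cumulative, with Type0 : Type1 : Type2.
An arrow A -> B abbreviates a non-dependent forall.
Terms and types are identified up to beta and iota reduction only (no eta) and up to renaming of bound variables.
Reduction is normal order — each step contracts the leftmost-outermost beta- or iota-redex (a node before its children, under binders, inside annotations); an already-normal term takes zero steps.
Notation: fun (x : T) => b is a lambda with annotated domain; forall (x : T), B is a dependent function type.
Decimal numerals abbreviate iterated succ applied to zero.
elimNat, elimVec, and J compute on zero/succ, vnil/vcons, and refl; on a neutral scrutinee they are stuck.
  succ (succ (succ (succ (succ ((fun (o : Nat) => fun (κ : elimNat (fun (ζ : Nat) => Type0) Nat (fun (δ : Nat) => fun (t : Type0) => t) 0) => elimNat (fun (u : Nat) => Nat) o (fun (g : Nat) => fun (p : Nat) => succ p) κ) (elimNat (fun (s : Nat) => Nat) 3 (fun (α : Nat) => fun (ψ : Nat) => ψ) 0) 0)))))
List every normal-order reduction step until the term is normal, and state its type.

normal-order reduction:
  succ (succ (succ (succ (succ ((fun (o : Nat) => fun (κ : elimNat (fun (ζ : Nat) => Type0) Nat (fun (δ : Nat) => fun (t : Type0) => t) 0) => elimNat (fun (u : Nat) => Nat) o (fun (g : Nat) => fun (p : Nat) => succ p) κ) (elimNat (fun (s : Nat) => Nat) 3 (fun (α : Nat) => fun (ψ : Nat) => ψ) 0) 0)))))
  ~> succ (succ (succ (succ (succ ((fun (o : elimNat (fun (κ : Nat) => Type0) Nat (fun (ζ : Nat) => fun (δ : Type0) => δ) 0) => elimNat (fun (t : Nat) => Nat) (elimNat (fun (u : Nat) => Nat) 3 (fun (g : Nat) => fun (p : Nat) => p) 0) (fun (s : Nat) => fun (α : Nat) => succ α) o) 0)))))
  ~> succ (succ (succ (succ (succ (elimNat (fun (o : Nat) => Nat) (elimNat (fun (κ : Nat) => Nat) 3 (fun (ζ : Nat) => fun (δ : Nat) => δ) 0) (fun (t : Nat) => fun (u : Nat) => succ u) 0)))))
  ~> succ (succ (succ (succ (succ (elimNat (fun (o : Nat) => Nat) 3 (fun (κ : Nat) => fun (ζ : Nat) => ζ) 0)))))
  ~> 8
the term's type:
  Nat


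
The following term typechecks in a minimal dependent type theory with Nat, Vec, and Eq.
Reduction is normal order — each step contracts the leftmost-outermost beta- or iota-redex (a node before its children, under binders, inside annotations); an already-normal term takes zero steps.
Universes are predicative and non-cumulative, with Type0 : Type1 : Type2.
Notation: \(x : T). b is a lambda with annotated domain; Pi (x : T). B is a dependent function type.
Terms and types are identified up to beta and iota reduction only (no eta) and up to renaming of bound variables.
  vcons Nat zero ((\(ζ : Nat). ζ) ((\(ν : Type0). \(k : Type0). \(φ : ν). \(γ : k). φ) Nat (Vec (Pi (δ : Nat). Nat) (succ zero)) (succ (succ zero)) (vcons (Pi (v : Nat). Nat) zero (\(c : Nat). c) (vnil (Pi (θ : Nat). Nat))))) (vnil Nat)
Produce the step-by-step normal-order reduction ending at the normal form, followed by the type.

normal-order reduction:
  vcons Nat zero ((\(ζ : Nat). ζ) ((\(ν : Type0). \(k : Type0). \(φ : ν). \(γ : k). φ) Nat (Vec (Pi (δ : Nat). Nat) (succ zero)) (succ (succ zero)) (vcons (Pi (v : Nat). Nat) zero (\(c : Nat). c) (vnil (Pi (θ : Nat). Nat))))) (vnil Nat)
  ~> vcons Nat zero ((\(ζ : Type0). \(ν : Type0). \(k : ζ). \(φ : ν). k) Nat (Vec (Pi (γ : Nat). Nat) (succ zero)) (succ (succ zero)) (vcons (Pi (δ : Nat). Nat) zero (\(v : Nat). v) (vnil (Pi (c : Nat). Nat)))) (vnil Nat)
  ~> vcons Nat zero ((\(ζ : Type0). \(ν : Nat). \(k : ζ). ν) (Vec (Pi (φ : Nat). Nat) (succ zero)) (succ (succ zero)) (vcons (Pi (γ : Nat). Nat) zero (\(δ : Nat). δ) (vnil (Pi (v : Nat). Nat)))) (vnil Nat)
  ~> vcons Nat zero ((\(ζ : Nat). \(ν : Vec (Pi (k : Nat). Nat) (succ zero)). ζ) (succ (succ zero)) (vcons (Pi (φ : Nat). Nat) zero (\(γ : Nat). γ) (vnil (Pi (δ : Nat). Nat)))) (vnil Nat)
  ~> vcons Nat zero ((\(ζ : Vec (Pi (ν : Nat). Nat) (succ zero)). succ (succ zero)) (vcons (Pi (k : Nat). Nat) zero (\(φ : Nat). φ) (vnil (Pi (γ : Nat). Nat)))) (vnil Nat)
  ~> vcons Nat zero (succ (succ zero)) (vnil Nat)
type:
  Vec Nat (succ zero)


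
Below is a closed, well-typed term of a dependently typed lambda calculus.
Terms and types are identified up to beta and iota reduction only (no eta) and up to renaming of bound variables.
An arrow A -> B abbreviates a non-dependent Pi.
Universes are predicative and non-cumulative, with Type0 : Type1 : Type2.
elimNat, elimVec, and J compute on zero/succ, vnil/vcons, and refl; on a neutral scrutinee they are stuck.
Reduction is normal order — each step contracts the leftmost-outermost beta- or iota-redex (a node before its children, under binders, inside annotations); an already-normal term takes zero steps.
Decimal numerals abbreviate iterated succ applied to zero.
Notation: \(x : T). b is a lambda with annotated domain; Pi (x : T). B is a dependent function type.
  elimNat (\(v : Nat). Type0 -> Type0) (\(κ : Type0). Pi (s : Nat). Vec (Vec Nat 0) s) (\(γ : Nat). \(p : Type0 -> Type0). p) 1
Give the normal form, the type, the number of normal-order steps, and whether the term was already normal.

reduced normal form:
  \(v : Type0). Pi (κ : Nat). Vec (Vec Nat 0) κ
inferred type:
  Type0 -> Type0
reduction steps (normal order): 4
already normal: no
first contracted redex: an elimNat iota-redex


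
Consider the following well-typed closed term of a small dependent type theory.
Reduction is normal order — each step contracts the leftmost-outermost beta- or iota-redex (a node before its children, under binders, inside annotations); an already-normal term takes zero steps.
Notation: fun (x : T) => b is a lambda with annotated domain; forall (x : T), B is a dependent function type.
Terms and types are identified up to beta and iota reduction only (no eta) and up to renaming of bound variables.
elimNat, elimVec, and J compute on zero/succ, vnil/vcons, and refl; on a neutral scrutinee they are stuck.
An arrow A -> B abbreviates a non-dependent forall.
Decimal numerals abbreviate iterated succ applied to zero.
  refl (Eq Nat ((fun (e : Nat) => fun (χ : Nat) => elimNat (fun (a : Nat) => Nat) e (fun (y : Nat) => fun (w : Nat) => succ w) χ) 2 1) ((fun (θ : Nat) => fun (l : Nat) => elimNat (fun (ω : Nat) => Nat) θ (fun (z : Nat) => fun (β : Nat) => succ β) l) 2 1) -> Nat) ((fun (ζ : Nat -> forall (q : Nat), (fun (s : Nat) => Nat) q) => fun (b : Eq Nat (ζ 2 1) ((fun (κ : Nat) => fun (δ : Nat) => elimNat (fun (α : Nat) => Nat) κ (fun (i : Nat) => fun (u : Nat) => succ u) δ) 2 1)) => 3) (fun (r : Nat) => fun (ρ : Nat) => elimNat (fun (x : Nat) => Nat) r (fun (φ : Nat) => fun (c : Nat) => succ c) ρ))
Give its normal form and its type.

resulting normal form:
  refl (Eq Nat 3 3 -> Nat) (fun (e : Eq Nat 3 3) => 3)
the term's type:
  Eq (Eq Nat 3 3 -> Nat) (fun (e : Eq Nat 3 3) => 3) (fun (χ : Eq Nat 3 3) => 3)
observation: contracting a beta-redex first, the term normalizes in 25 steps.


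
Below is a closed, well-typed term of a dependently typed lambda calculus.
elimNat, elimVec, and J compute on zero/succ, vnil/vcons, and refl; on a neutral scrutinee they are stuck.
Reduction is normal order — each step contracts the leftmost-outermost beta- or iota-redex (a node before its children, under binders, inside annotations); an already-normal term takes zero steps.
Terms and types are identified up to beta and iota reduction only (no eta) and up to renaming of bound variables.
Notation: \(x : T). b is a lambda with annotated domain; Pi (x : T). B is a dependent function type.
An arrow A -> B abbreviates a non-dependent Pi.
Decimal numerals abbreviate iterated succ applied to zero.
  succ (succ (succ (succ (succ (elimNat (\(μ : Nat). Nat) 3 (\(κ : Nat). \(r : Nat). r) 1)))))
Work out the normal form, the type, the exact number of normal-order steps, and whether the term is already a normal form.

normal form:
  8
inferred type:
  Nat
normal-order step count: 4
already normal: no
first contracted redex: an elimNat iota-redex


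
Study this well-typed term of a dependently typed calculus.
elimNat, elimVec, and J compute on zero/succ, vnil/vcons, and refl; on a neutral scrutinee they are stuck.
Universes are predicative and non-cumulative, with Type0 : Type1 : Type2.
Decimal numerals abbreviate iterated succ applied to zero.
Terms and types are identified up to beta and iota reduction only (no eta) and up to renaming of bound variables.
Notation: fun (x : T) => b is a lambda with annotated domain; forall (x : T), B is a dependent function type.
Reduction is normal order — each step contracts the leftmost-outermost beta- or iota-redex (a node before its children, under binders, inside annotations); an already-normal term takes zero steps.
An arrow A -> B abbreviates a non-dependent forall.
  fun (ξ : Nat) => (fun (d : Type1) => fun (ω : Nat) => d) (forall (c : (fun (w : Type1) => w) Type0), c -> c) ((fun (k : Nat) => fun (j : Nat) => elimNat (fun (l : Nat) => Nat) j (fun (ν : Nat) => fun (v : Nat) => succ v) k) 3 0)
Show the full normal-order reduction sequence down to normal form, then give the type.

reduction (normal order):
  fun (ξ : Nat) => (fun (d : Type1) => fun (ω : Nat) => d) (forall (c : (fun (w : Type1) => w) Type0), c -> c) ((fun (k : Nat) => fun (j : Nat) => elimNat (fun (l : Nat) => Nat) j (fun (ν : Nat) => fun (v : Nat) => succ v) k) 3 0)
  ~> fun (ξ : Nat) => (fun (d : Nat) => forall (ω : (fun (c : Type1) => c) Type0), ω -> ω) ((fun (w : Nat) => fun (k : Nat) => elimNat (fun (j : Nat) => Nat) k (fun (l : Nat) => fun (ν : Nat) => succ ν) w) 3 0)
  ~> fun (ξ : Nat) => forall (d : (fun (ω : Type1) => ω) Type0), d -> d
  ~> fun (ξ : Nat) => forall (d : Type0), d -> d
inferred type:
  Nat -> Type1


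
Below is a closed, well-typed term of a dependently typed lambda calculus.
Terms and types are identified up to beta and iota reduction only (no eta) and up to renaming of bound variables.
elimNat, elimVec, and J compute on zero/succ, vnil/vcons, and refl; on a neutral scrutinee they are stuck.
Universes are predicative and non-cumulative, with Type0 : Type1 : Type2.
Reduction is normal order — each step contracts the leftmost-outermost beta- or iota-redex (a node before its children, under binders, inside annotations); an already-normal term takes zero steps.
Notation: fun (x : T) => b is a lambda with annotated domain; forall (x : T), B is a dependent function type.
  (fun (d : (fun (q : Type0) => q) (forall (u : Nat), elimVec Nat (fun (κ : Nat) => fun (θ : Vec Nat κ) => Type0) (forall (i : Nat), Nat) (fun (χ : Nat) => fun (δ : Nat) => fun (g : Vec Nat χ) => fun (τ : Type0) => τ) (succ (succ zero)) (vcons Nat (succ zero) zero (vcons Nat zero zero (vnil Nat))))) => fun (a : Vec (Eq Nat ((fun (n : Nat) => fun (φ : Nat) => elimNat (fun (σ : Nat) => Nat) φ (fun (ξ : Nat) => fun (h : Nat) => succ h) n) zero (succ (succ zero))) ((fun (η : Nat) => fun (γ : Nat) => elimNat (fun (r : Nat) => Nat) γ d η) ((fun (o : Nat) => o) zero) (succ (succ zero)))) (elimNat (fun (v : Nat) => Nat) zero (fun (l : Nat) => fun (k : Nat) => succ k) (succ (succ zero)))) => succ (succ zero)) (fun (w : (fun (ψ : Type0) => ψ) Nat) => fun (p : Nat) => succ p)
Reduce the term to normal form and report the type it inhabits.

resulting normal form:
  fun (d : Vec (Eq Nat (succ (succ zero)) (succ (succ zero))) (succ (succ zero))) => succ (succ zero)
the term's type:
  forall (d : Vec (Eq Nat (succ (succ zero)) (succ (succ zero))) (succ (succ zero))), Nat


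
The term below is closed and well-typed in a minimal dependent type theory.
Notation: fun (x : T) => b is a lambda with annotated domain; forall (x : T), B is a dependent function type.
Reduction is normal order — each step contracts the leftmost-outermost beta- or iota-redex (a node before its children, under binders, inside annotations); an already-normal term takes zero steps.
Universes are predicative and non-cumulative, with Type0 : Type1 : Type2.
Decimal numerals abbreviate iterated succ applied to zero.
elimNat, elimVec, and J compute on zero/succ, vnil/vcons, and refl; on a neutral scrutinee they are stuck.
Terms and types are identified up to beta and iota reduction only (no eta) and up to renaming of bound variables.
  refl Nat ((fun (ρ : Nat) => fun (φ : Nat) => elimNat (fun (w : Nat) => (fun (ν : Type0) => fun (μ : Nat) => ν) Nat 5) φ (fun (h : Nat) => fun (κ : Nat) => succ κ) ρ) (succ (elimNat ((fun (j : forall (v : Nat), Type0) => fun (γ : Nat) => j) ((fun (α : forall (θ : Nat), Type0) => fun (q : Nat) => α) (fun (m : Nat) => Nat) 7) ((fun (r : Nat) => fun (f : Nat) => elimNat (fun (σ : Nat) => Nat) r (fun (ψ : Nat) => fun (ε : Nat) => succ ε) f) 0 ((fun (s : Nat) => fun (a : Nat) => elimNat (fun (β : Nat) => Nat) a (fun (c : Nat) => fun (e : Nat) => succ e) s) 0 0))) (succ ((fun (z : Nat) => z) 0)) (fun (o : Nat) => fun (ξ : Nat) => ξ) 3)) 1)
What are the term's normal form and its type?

reduced normal form:
  refl Nat 3
inferred type:
  Eq Nat 3 3
observation: the first redex contracted is a beta-redex; the normal form is reached in 22 normal-order steps.


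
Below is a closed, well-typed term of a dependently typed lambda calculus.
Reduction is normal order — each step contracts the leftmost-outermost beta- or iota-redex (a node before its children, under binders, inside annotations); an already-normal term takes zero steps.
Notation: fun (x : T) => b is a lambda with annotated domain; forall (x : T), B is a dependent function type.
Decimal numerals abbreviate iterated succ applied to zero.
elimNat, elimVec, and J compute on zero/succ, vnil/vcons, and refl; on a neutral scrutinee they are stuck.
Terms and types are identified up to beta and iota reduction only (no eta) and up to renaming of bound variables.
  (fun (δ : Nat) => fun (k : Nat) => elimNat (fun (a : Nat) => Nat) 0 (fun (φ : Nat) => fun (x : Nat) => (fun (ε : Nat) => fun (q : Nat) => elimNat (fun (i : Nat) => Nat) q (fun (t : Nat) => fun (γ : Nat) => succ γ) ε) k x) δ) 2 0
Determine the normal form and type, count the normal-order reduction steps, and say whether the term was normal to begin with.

reduced normal form:
  0
inferred type:
  Nat
steps to reach normal form (normal order): 15
already normal: no
first redex: a beta-redex
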